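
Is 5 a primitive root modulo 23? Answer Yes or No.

Yes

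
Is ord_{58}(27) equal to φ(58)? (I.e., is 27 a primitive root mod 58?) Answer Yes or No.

φ(58) = φ(2)·φ(29) = 1·28 = 28 = 2^2 · 7.
An element g generates (Z/58Z)^× iff g^(28/q) ≢ 1 (mod 58) for each prime q ∈ {2, 7}.
27^14 ≡ 57 (mod 58)  [q = 2: ≢ 1 ✓]
27^4 ≡ 45 (mod 58)  [q = 7: ≢ 1 ✓]
All checks pass, so 27 has order 28 and is a primitive root modulo 58.

Yes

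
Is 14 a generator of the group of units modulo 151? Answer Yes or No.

φ(151) = 151 − 1 = 150 = 2 · 3 · 5^2.
An element g generates (Z/151Z)^× iff g^(150/q) ≢ 1 (mod 151) for each prime q ∈ {2, 3, 5}.
14^75 ≡ 150 (mod 151)  [q = 2: ≢ 1 ✓]
14^50 ≡ 118 (mod 151)  [q = 3: ≢ 1 ✓]
14^30 ≡ 8 (mod 151)  [q = 5: ≢ 1 ✓]
All checks pass, so 14 has order 150 and is a primitive root modulo 151.

Yes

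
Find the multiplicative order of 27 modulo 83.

41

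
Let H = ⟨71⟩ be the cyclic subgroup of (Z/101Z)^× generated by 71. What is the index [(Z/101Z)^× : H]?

4

ord(71) | φ(101) = 101 − 1 = 100 = 2^2 · 5^2.
Divisors of 100: 1, 2, 4, 5, 10, 20, 25, 50, 100.
Compute 71^d (mod 101) for the divisors d until we hit 1:
71^1 ≡ 71 (mod 101)
71^2 ≡ 92 (mod 101)
71^4 ≡ 81 (mod 101)
71^5 ≡ 95 (mod 101)
71^10 ≡ 36 (mod 101)
71^20 ≡ 84 (mod 101)
71^25 ≡ 1 (mod 101) ✓
Thus |⟨71⟩| = ord(71) = 25.
The index is φ(101) / ord(71) = 100 / 25 = 4.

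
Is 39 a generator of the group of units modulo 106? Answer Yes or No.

Yes

φ(106) = φ(2)·φ(53) = 1·52 = 52 = 2^2 · 13.
An element g generates (Z/106Z)^× iff g^(52/q) ≢ 1 (mod 106) for each prime q ∈ {2, 13}.
39^26 ≡ 105 (mod 106)  [q = 2: ≢ 1 ✓]
39^4 ≡ 97 (mod 106)  [q = 13: ≢ 1 ✓]
None equal 1, so ord_106(39) = 52: 39 is a primitive root.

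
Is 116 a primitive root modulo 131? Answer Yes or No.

Yes

φ(131) = 131 − 1 = 130 = 2 · 5 · 13.
It suffices to check that the order of 116 is not a proper divisor of 130: compute 116^(130/q) for q ∈ {2, 5, 13}.
116^65 ≡ 130 (mod 131)  [q = 2: ≢ 1 ✓]
116^26 ≡ 61 (mod 131)  [q = 5: ≢ 1 ✓]
116^10 ≡ 107 (mod 131)  [q = 13: ≢ 1 ✓]
All checks pass, so 116 has order 130 and is a primitive root modulo 131.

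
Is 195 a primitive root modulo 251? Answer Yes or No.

φ(251) = 251 − 1 = 250 = 2 · 5^3.
Test 195^(250/q) mod 251 for each prime factor q of 250:
195^125 ≡ 1 (mod 251)  [q = 2: ≡ 1 ✗]
195^50 ≡ 113 (mod 251)  [q = 5: ≢ 1 ✓]
195^125 ≡ 1 shows ord(195) | 125, strictly less than φ(251); not a primitive root.

No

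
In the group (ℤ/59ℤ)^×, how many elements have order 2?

1

φ(59) = 59 − 1 = 58 = 2 · 29.
Since (Z/59Z)^× is cyclic of order 58, the number of elements of order d is φ(d) when d | 58 and 0 otherwise.
2 | 58, and φ(2) = 2 − 1 = 1.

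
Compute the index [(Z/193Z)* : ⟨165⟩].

Since 165 ∈ (Z/193Z)^×, its order divides φ(193) = 193 − 1 = 192 = 2^6 · 3.
Divisors of 192: 1, 2, 3, 4, 6, 8, 12, 16, 24, 32, 48, 64, 96, 192.
Test each divisor d:
165^1 ≡ 165
165^2 ≡ 12
165^3 ≡ 50
165^4 ≡ 144
165^6 ≡ 184
165^8 ≡ 85
165^12 ≡ 81
165^16 ≡ 84
165^24 ≡ 192
165^32 ≡ 108
165^48 ≡ 1
The order of 165 is 48, so the subgroup it generates has 48 elements.
[(Z/193Z)^× : ⟨165⟩] = 192/48 = 4.

4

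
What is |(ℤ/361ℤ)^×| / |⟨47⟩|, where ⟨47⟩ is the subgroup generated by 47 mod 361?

The order of 47 must divide φ(361) = φ(19^2) = 19·(19−1) = 342 = 2 · 3^2 · 19.
Divisors of 342: 1, 2, 3, 6, 9, 18, 19, 38, 57, 114, 171, 342.
Check 47^d mod 361 for each divisor in increasing order:
47^1 ≡ 47 (mod 361)
47^2 ≡ 43 (mod 361)
47^3 ≡ 216 (mod 361)
47^6 ≡ 87 (mod 361)
47^9 ≡ 20 (mod 361)
47^18 ≡ 39 (mod 361)
47^19 ≡ 28 (mod 361)
47^38 ≡ 62 (mod 361)
47^57 ≡ 292 (mod 361)
47^114 ≡ 68 (mod 361)
47^171 ≡ 1 (mod 361) ✓
So ord_361(47) = 171, hence |⟨47⟩| = 171.
The index is φ(361) / ord(47) = 342 / 171 = 2.

2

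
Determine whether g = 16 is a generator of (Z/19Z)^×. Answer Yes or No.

No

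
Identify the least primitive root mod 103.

5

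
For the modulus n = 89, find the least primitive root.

3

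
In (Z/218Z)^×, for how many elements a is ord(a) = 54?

φ(218) = φ(2)·φ(109) = 1·108 = 108 = 2^2 · 3^3.
(Z/218Z)^× is cyclic (|G| = 108); a cyclic group of order m has exactly φ(d) elements of each order d | m, and none otherwise.
54 = 2 · 3^3 divides 108, and φ(54) = 18.

18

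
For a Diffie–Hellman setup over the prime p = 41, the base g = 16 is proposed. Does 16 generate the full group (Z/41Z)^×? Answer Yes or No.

No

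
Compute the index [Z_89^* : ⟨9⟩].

2

ord(9) | φ(89) = 89 − 1 = 88 = 2^3 · 11.
Divisors of 88: 1, 2, 4, 8, 11, 22, 44, 88.
Test each divisor d:
9^1 ≡ 9 (mod 89)
9^2 ≡ 81 (mod 89)
9^4 ≡ 64 (mod 89)
9^8 ≡ 2 (mod 89)
9^11 ≡ 34 (mod 89)
9^22 ≡ 88 (mod 89)
9^44 ≡ 1 (mod 89) ✓
The order of 9 is 44, so the subgroup it generates has 44 elements.
The index is φ(89) / ord(9) = 88 / 44 = 2.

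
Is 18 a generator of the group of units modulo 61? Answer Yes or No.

Yes

φ(61) = 61 − 1 = 60 = 2^2 · 3 · 5.
Test 18^(60/q) mod 61 for each prime factor q of 60:
18^30 ≡ 60 (mod 61)  [q = 2: ≢ 1 ✓]
18^20 ≡ 47 (mod 61)  [q = 3: ≢ 1 ✓]
18^12 ≡ 58 (mod 61)  [q = 5: ≢ 1 ✓]
Every test exponent gives a nontrivial residue, hence 18 generates the full group.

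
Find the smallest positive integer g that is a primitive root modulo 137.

3

φ(137) = 137 − 1 = 136 = 2^3 · 17.
Test candidates g = 2, 3, … against the prime factors q ∈ {2, 17} of φ(137): g is a generator iff g^(136/q) ≢ 1 for every such q.
g = 2: 2^68 ≡ 1 — hits 1, so not a primitive root.
g = 3: 3^68 ≡ 136; 3^8 ≡ 122 — none is 1, so 3 is a primitive root.
So 3 is the smallest generator of (Z/137Z)^×.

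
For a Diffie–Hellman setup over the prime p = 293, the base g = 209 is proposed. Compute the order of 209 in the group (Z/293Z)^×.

ord(209) | φ(293) = 293 − 1 = 292 = 2^2 · 73.
Divisors of 292: 1, 2, 4, 73, 146, 292.
Check 209^d mod 293 for each divisor in increasing order:
209^1 ≡ 209 (mod 293)
209^2 ≡ 24 (mod 293)
209^4 ≡ 283 (mod 293)
209^73 ≡ 292 (mod 293)
209^146 ≡ 1 (mod 293) ✓
Hence ord(209) = 146.

146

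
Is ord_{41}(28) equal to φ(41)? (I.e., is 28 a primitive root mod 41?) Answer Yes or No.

φ(41) = 41 − 1 = 40 = 2^3 · 5.
An element g generates (Z/41Z)^× iff g^(40/q) ≢ 1 (mod 41) for each prime q ∈ {2, 5}.
28^20 ≡ 40 (mod 41)  [q = 2: ≢ 1 ✓]
28^8 ≡ 10 (mod 41)  [q = 5: ≢ 1 ✓]
None equal 1, so ord_41(28) = 40: 28 is a primitive root.

Yes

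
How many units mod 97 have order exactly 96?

32

φ(97) = 97 − 1 = 96 = 2^5 · 3.
Since (Z/97Z)^× is cyclic of order 96, the number of elements of order d is φ(d) when d | 96 and 0 otherwise.
96 = 2^5 · 3 divides 96, and φ(96) = 32.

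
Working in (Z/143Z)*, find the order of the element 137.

60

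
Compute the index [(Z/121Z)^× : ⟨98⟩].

ord(98) | φ(121) = φ(11^2) = 11·(11−1) = 110 = 2 · 5 · 11.
Divisors of 110: 1, 2, 5, 10, 11, 22, 55, 110.
Check 98^d mod 121 for each divisor in increasing order:
98^1 ≡ 98 (mod 121)
98^2 ≡ 45 (mod 121)
98^5 ≡ 10 (mod 121)
98^10 ≡ 100 (mod 121)
98^11 ≡ 120 (mod 121)
98^22 ≡ 1 (mod 121) ✓
Thus |⟨98⟩| = ord(98) = 22.
The index is φ(121) / ord(98) = 110 / 22 = 5.

5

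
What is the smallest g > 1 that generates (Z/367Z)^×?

6

φ(367) = 367 − 1 = 366 = 2 · 3 · 61.
g is a primitive root iff g^(366/q) ≢ 1 (mod 367) for each prime q ∈ {2, 3, 61}.
g = 2: 2^183 ≡ 1 — hits 1, so not a primitive root.
g = 3: 3^183 ≡ 366; 3^122 ≡ 1 — hits 1, so not a primitive root.
g = 4: 4^183 ≡ 1 — hits 1, so not a primitive root.
g = 5: 5^183 ≡ 366; 5^122 ≡ 1 — hits 1, so not a primitive root.
g = 6: 6^183 ≡ 366; 6^122 ≡ 283; 6^6 ≡ 47 — none is 1, so 6 is a primitive root.
So 6 is the smallest generator of (Z/367Z)^×.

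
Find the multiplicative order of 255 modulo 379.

The order of 255 must divide φ(379) = 379 − 1 = 378 = 2 · 3^3 · 7.
Divisors of 378: 1, 2, 3, 6, 7, 9, 14, 18, 21, 27, 42, 54, 63, 126, 189, 378.
Compute 255^d (mod 379) for the divisors d until we hit 1:
255^1 ≡ 255 (mod 379)
255^2 ≡ 216 (mod 379)
255^3 ≡ 125 (mod 379)
255^6 ≡ 86 (mod 379)
255^7 ≡ 327 (mod 379)
255^9 ≡ 138 (mod 379)
255^14 ≡ 51 (mod 379)
255^18 ≡ 94 (mod 379)
255^21 ≡ 1 (mod 379) ✓
Therefore the multiplicative order of 255 modulo 379 is 21.

21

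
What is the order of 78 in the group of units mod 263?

131

By Lagrange's theorem, ord_263(78) divides φ(263) = 263 − 1 = 262 = 2 · 131.
Divisors of 262: 1, 2, 131, 262.
Evaluate successive powers at the divisors of 262:
78^1 ≡ 78 (mod 263)
78^2 ≡ 35 (mod 263)
78^131 ≡ 1 (mod 263) ✓
So ord_263(78) = 131.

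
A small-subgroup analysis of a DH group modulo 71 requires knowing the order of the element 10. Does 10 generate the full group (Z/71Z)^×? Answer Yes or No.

No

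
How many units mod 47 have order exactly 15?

φ(47) = 47 − 1 = 46 = 2 · 23.
(Z/47Z)^× is cyclic (|G| = 46); a cyclic group of order m has exactly φ(d) elements of each order d | m, and none otherwise.
Since 15 ∤ 46, the count is 0.

0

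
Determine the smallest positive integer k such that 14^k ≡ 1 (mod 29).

28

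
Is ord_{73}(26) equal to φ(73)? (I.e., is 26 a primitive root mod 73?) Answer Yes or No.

φ(73) = 73 − 1 = 72 = 2^3 · 3^2.
It suffices to check that the order of 26 is not a proper divisor of 72: compute 26^(72/q) for q ∈ {2, 3}.
26^36 ≡ 72 (mod 73)  [q = 2: ≢ 1 ✓]
26^24 ≡ 8 (mod 73)  [q = 3: ≢ 1 ✓]
None equal 1, so ord_73(26) = 72: 26 is a primitive root.

Yes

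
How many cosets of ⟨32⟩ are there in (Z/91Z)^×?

Since 32 ∈ (Z/91Z)^×, its order divides φ(91) = φ(7·13) = (7−1)·(13−1) = 6·12 = 72 = 2^3 · 3^2.
Divisors of 72: 1, 2, 3, 4, 6, 8, 9, 12, 18, 24, 36, 72.
Test each divisor d:
32^1 ≡ 32 (mod 91)
32^2 ≡ 23 (mod 91)
32^3 ≡ 8 (mod 91)
32^4 ≡ 74 (mod 91)
32^6 ≡ 64 (mod 91)
32^8 ≡ 16 (mod 91)
32^9 ≡ 57 (mod 91)
32^12 ≡ 1 (mod 91) ✓
Thus |⟨32⟩| = ord(32) = 12.
The index is φ(91) / ord(32) = 72 / 12 = 6.

6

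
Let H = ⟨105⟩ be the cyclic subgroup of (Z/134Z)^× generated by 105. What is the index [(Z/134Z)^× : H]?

By Lagrange's theorem, ord_134(105) divides φ(134) = φ(2)·φ(67) = 1·66 = 66 = 2 · 3 · 11.
Divisors of 66: 1, 2, 3, 6, 11, 22, 33, 66.
Test each divisor d:
105^1 ≡ 105 (mod 134)
105^2 ≡ 37 (mod 134)
105^3 ≡ 133 (mod 134)
105^6 ≡ 1 (mod 134) ✓
Thus |⟨105⟩| = ord(105) = 6.
Index = |(Z/134Z)^×| / |⟨105⟩| = 66 / 6 = 11.

11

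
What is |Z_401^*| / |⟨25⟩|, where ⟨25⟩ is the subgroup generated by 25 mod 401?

16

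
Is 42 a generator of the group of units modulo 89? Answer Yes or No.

φ(89) = 89 − 1 = 88 = 2^3 · 11.
An element g generates (Z/89Z)^× iff g^(88/q) ≢ 1 (mod 89) for each prime q ∈ {2, 11}.
42^44 ≡ 1 (mod 89)  [q = 2: ≡ 1 ✗]
42^8 ≡ 32 (mod 89)  [q = 11: ≢ 1 ✓]
Since 42^44 ≡ 1, the order of 42 divides 44 < 88, so 42 is not a primitive root.

No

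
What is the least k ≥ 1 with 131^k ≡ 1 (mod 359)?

Since 131 ∈ (Z/359Z)^×, its order divides φ(359) = 359 − 1 = 358 = 2 · 179.
Divisors of 358: 1, 2, 179, 358.
Check 131^d mod 359 for each divisor in increasing order:
131^1 ≡ 131
131^2 ≡ 288
131^179 ≡ 1
The smallest such exponent is 179, so the order of 131 is 179.

179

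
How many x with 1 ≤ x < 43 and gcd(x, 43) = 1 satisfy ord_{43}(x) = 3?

φ(43) = 43 − 1 = 42 = 2 · 3 · 7.
(Z/43Z)^× is cyclic (|G| = 42); a cyclic group of order m has exactly φ(d) elements of each order d | m, and none otherwise.
3 | 42, and φ(3) = 3 − 1 = 2.

2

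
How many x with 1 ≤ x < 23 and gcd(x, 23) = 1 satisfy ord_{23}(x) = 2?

1

φ(23) = 23 − 1 = 22 = 2 · 11.
Since (Z/23Z)^× is cyclic of order 22, the number of elements of order d is φ(d) when d | 22 and 0 otherwise.
2 | 22, and φ(2) = 2 − 1 = 1.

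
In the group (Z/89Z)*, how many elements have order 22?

10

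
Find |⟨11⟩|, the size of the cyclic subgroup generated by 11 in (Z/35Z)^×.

By Lagrange's theorem, ord_35(11) divides φ(35) = φ(5·7) = (5−1)·(7−1) = 4·6 = 24 = 2^3 · 3.
Divisors of 24: 1, 2, 3, 4, 6, 8, 12, 24.
Evaluate successive powers at the divisors of 24:
11^1 ≡ 11 (mod 35)
11^2 ≡ 16 (mod 35)
11^3 ≡ 1 (mod 35) ✓
So ord_35(11) = 3.

3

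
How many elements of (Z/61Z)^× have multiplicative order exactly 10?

φ(61) = 61 − 1 = 60 = 2^2 · 3 · 5.
(Z/61Z)^× is cyclic (|G| = 60); a cyclic group of order m has exactly φ(d) elements of each order d | m, and none otherwise.
10 = 2 · 5 divides 60, and φ(10) = 4.

4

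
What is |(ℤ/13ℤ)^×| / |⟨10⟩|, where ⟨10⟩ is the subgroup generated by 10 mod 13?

2

Since 10 ∈ (Z/13Z)^×, its order divides φ(13) = 13 − 1 = 12 = 2^2 · 3.
Divisors of 12: 1, 2, 3, 4, 6, 12.
Compute 10^d (mod 13) for the divisors d until we hit 1:
10^1 ≡ 10
10^2 ≡ 9
10^3 ≡ 12
10^4 ≡ 3
10^6 ≡ 1
So ord_13(10) = 6, hence |⟨10⟩| = 6.
Index = |(Z/13Z)^×| / |⟨10⟩| = 12 / 6 = 2.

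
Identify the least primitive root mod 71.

φ(71) = 71 − 1 = 70 = 2 · 5 · 7.
Test candidates g = 2, 3, … against the prime factors q ∈ {2, 5, 7} of φ(71): g is a generator iff g^(70/q) ≢ 1 for every such q.
g = 2: 2^35 ≡ 1 — hits 1, so not a primitive root.
g = 3: 3^35 ≡ 1 — hits 1, so not a primitive root.
g = 4: 4^35 ≡ 1 — hits 1, so not a primitive root.
g = 5: 5^35 ≡ 1 — hits 1, so not a primitive root.
g = 6: 6^35 ≡ 1 — hits 1, so not a primitive root.
g = 7: 7^35 ≡ 70; 7^14 ≡ 54; 7^10 ≡ 45 — none is 1, so 7 is a primitive root.
So 7 is the smallest generator of (Z/71Z)^×.

7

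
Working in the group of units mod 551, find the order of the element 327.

252

The order of 327 must divide φ(551) = φ(19·29) = (19−1)·(29−1) = 18·28 = 504 = 2^3 · 3^2 · 7.
Divisors of 504: 1, 2, 3, 4, 6, 7, 8, 9, 12, 14, 18, 21, 24, 28, 36, 42, 56, 63, 72, 84, 126, 168, 252, 504.
Test each divisor d:
327^1 ≡ 327
327^2 ≡ 35
327^3 ≡ 425
327^4 ≡ 123
327^6 ≡ 448
327^7 ≡ 481
327^8 ≡ 252
327^9 ≡ 305
327^12 ≡ 140
327^14 ≡ 492
327^18 ≡ 457
327^21 ≡ 273
327^24 ≡ 315
327^28 ≡ 175
327^36 ≡ 20
327^42 ≡ 144
327^56 ≡ 320
327^63 ≡ 191
327^72 ≡ 400
327^84 ≡ 349
327^126 ≡ 115
327^168 ≡ 30
327^252 ≡ 1
The smallest such exponent is 252, so the order of 327 is 252.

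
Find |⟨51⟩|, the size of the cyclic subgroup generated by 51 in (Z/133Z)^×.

By Lagrange's theorem, ord_133(51) divides φ(133) = φ(7·19) = (7−1)·(19−1) = 6·18 = 108 = 2^2 · 3^3.
Divisors of 108: 1, 2, 3, 4, 6, 9, 12, 18, 27, 36, 54, 108.
Compute 51^d (mod 133) for the divisors d until we hit 1:
51^1 ≡ 51
51^2 ≡ 74
51^3 ≡ 50
51^4 ≡ 23
51^6 ≡ 106
51^9 ≡ 113
51^12 ≡ 64
51^18 ≡ 1
Hence ord(51) = 18.

18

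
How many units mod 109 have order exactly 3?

φ(109) = 109 − 1 = 108 = 2^2 · 3^3.
Since (Z/109Z)^× is cyclic of order 108, the number of elements of order d is φ(d) when d | 108 and 0 otherwise.
3 | 108, and φ(3) = 3 − 1 = 2.

2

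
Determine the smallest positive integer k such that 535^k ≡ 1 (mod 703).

The order of 535 must divide φ(703) = φ(19·37) = (19−1)·(37−1) = 18·36 = 648 = 2^3 · 3^4.
Divisors of 648: 1, 2, 3, 4, 6, 8, 9, 12, 18, 24, 27, 36, 54, 72, 81, 108, 162, 216, 324, 648.
Test each divisor d:
535^1 ≡ 535
535^2 ≡ 104
535^3 ≡ 103
535^4 ≡ 271
535^6 ≡ 64
535^8 ≡ 329
535^9 ≡ 265
535^12 ≡ 581
535^18 ≡ 628
535^24 ≡ 121
535^27 ≡ 512
535^36 ≡ 1
So ord_703(535) = 36.

36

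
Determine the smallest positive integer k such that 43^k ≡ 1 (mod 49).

7

Since 43 ∈ (Z/49Z)^×, its order divides φ(49) = φ(7^2) = 7·(7−1) = 42 = 2 · 3 · 7.
Divisors of 42: 1, 2, 3, 6, 7, 14, 21, 42.
Check 43^d mod 49 for each divisor in increasing order:
43^1 ≡ 43 (mod 49)
43^2 ≡ 36 (mod 49)
43^3 ≡ 29 (mod 49)
43^6 ≡ 8 (mod 49)
43^7 ≡ 1 (mod 49) ✓
The smallest such exponent is 7, so the order of 43 is 7.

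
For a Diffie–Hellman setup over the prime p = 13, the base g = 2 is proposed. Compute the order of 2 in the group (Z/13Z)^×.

Since 2 ∈ (Z/13Z)^×, its order divides φ(13) = 13 − 1 = 12 = 2^2 · 3.
Divisors of 12: 1, 2, 3, 4, 6, 12.
Evaluate successive powers at the divisors of 12:
2^1 ≡ 2 (mod 13)
2^2 ≡ 4 (mod 13)
2^3 ≡ 8 (mod 13)
2^4 ≡ 3 (mod 13)
2^6 ≡ 12 (mod 13)
2^12 ≡ 1 (mod 13) ✓
Therefore the multiplicative order of 2 modulo 13 is 12.

12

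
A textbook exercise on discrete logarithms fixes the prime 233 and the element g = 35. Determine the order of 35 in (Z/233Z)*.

232

By Lagrange's theorem, ord_233(35) divides φ(233) = 233 − 1 = 232 = 2^3 · 29.
Divisors of 232: 1, 2, 4, 8, 29, 58, 116, 232.
Test each divisor d:
35^1 ≡ 35 (mod 233)
35^2 ≡ 60 (mod 233)
35^4 ≡ 105 (mod 233)
35^8 ≡ 74 (mod 233)
35^29 ≡ 136 (mod 233)
35^58 ≡ 89 (mod 233)
35^116 ≡ 232 (mod 233)
35^232 ≡ 1 (mod 233) ✓
Hence ord(35) = 232.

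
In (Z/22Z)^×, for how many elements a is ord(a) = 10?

4

φ(22) = φ(2)·φ(11) = 1·10 = 10 = 2 · 5.
In a cyclic group of order 10, there are φ(d) elements of order d for each divisor d of 10, and zero for non-divisors.
10 = 2 · 5 divides 10, and φ(10) = 4.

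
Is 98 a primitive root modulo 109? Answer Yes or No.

Yes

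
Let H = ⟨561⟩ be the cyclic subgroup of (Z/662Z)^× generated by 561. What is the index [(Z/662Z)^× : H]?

Since 561 ∈ (Z/662Z)^×, its order divides φ(662) = φ(2)·φ(331) = 1·330 = 330 = 2 · 3 · 5 · 11.
Divisors of 330: 1, 2, 3, 5, 6, 10, 11, 15, 22, 30, 33, 55, 66, 110, 165, 330.
Check 561^d mod 662 for each divisor in increasing order:
561^1 ≡ 561 (mod 662)
561^2 ≡ 271 (mod 662)
561^3 ≡ 433 (mod 662)
561^5 ≡ 169 (mod 662)
561^6 ≡ 143 (mod 662)
561^10 ≡ 95 (mod 662)
561^11 ≡ 335 (mod 662)
561^15 ≡ 167 (mod 662)
561^22 ≡ 347 (mod 662)
561^30 ≡ 85 (mod 662)
561^33 ≡ 395 (mod 662)
561^55 ≡ 31 (mod 662)
561^66 ≡ 455 (mod 662)
561^110 ≡ 299 (mod 662)
561^165 ≡ 1 (mod 662) ✓
Thus |⟨561⟩| = ord(561) = 165.
The index is φ(662) / ord(561) = 330 / 165 = 2.

2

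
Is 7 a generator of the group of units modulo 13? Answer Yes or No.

Yes

φ(13) = 13 − 1 = 12 = 2^2 · 3.
It suffices to check that the order of 7 is not a proper divisor of 12: compute 7^(12/q) for q ∈ {2, 3}.
7^6 ≡ 12 (mod 13)  [q = 2: ≢ 1 ✓]
7^4 ≡ 9 (mod 13)  [q = 3: ≢ 1 ✓]
None equal 1, so ord_13(7) = 12: 7 is a primitive root.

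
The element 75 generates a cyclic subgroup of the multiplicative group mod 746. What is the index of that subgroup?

12

ord(75) | φ(746) = φ(2)·φ(373) = 1·372 = 372 = 2^2 · 3 · 31.
Divisors of 372: 1, 2, 3, 4, 6, 12, 31, 62, 93, 124, 186, 372.
Test each divisor d:
75^1 ≡ 75 (mod 746)
75^2 ≡ 403 (mod 746)
75^3 ≡ 385 (mod 746)
75^4 ≡ 527 (mod 746)
75^6 ≡ 517 (mod 746)
75^12 ≡ 221 (mod 746)
75^31 ≡ 1 (mod 746) ✓
So ord_746(75) = 31, hence |⟨75⟩| = 31.
Index = |(Z/746Z)^×| / |⟨75⟩| = 372 / 31 = 12.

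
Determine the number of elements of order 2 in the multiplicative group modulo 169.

φ(169) = φ(13^2) = 13·(13−1) = 156 = 2^2 · 3 · 13.
Since (Z/169Z)^× is cyclic of order 156, the number of elements of order d is φ(d) when d | 156 and 0 otherwise.
2 | 156, and φ(2) = 2 − 1 = 1.

1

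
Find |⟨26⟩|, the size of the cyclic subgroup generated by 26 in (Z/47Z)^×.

46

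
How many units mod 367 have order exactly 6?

2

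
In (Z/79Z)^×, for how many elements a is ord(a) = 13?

12

φ(79) = 79 − 1 = 78 = 2 · 3 · 13.
(Z/79Z)^× is cyclic (|G| = 78); a cyclic group of order m has exactly φ(d) elements of each order d | m, and none otherwise.
13 | 78, and φ(13) = 13 − 1 = 12.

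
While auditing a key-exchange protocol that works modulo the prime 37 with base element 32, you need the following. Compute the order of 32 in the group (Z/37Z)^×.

36

The order of 32 must divide φ(37) = 37 − 1 = 36 = 2^2 · 3^2.
Divisors of 36: 1, 2, 3, 4, 6, 9, 12, 18, 36.
Test each divisor d:
32^1 ≡ 32 (mod 37)
32^2 ≡ 25 (mod 37)
32^3 ≡ 23 (mod 37)
32^4 ≡ 33 (mod 37)
32^6 ≡ 11 (mod 37)
32^9 ≡ 31 (mod 37)
32^12 ≡ 10 (mod 37)
32^18 ≡ 36 (mod 37)
32^36 ≡ 1 (mod 37) ✓
The smallest such exponent is 36, so the order of 32 is 36.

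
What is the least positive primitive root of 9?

φ(9) = φ(3^2) = 3·(3−1) = 6 = 2 · 3.
g is a primitive root iff g^(6/q) ≢ 1 (mod 9) for each prime q ∈ {2, 3}.
g = 2: 2^3 ≡ 8; 2^2 ≡ 4 — none is 1, so 2 is a primitive root.
So 2 is the smallest generator of (Z/9Z)^×.

2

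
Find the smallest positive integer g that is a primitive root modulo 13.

φ(13) = 13 − 1 = 12 = 2^2 · 3.
Test candidates g = 2, 3, … against the prime factors q ∈ {2, 3} of φ(13): g is a generator iff g^(12/q) ≢ 1 for every such q.
g = 2: 2^6 ≡ 12; 2^4 ≡ 3 — none is 1, so 2 is a primitive root.
The smallest primitive root modulo 13 is 2.

2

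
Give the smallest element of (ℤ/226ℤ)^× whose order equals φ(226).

φ(226) = φ(2)·φ(113) = 1·112 = 112 = 2^4 · 7.
Test candidates g = 2, 3, … against the prime factors q ∈ {2, 7} of φ(226): g is a generator iff g^(112/q) ≢ 1 for every such q.
g = 2: gcd(2, 226) = 2 > 1, not a unit — skip.
g = 3: 3^56 ≡ 225; 3^16 ≡ 49 — none is 1, so 3 is a primitive root.
So 3 is the smallest generator of (Z/226Z)^×.

3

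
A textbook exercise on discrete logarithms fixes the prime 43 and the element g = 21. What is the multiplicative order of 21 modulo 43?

7

The order of 21 must divide φ(43) = 43 − 1 = 42 = 2 · 3 · 7.
Divisors of 42: 1, 2, 3, 6, 7, 14, 21, 42.
Check 21^d mod 43 for each divisor in increasing order:
21^1 ≡ 21 (mod 43)
21^2 ≡ 11 (mod 43)
21^3 ≡ 16 (mod 43)
21^6 ≡ 41 (mod 43)
21^7 ≡ 1 (mod 43) ✓
Therefore the multiplicative order of 21 modulo 43 is 7.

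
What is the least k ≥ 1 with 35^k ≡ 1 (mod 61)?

By Lagrange's theorem, ord_61(35) divides φ(61) = 61 − 1 = 60 = 2^2 · 3 · 5.
Divisors of 60: 1, 2, 3, 4, 5, 6, 10, 12, 15, 20, 30, 60.
Evaluate successive powers at the divisors of 60:
35^1 ≡ 35 (mod 61)
35^2 ≡ 5 (mod 61)
35^3 ≡ 53 (mod 61)
35^4 ≡ 25 (mod 61)
35^5 ≡ 21 (mod 61)
35^6 ≡ 3 (mod 61)
35^10 ≡ 14 (mod 61)
35^12 ≡ 9 (mod 61)
35^15 ≡ 50 (mod 61)
35^20 ≡ 13 (mod 61)
35^30 ≡ 60 (mod 61)
35^60 ≡ 1 (mod 61) ✓
So ord_61(35) = 60.

60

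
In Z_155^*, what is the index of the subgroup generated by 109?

12

ord(109) | φ(155) = φ(5·31) = (5−1)·(31−1) = 4·30 = 120 = 2^3 · 3 · 5.
Divisors of 120: 1, 2, 3, 4, 5, 6, 8, 10, 12, 15, 20, 24, 30, 40, 60, 120.
Check 109^d mod 155 for each divisor in increasing order:
109^1 ≡ 109
109^2 ≡ 101
109^3 ≡ 4
109^4 ≡ 126
109^5 ≡ 94
109^6 ≡ 16
109^8 ≡ 66
109^10 ≡ 1
The order of 109 is 10, so the subgroup it generates has 10 elements.
The index is φ(155) / ord(109) = 120 / 10 = 12.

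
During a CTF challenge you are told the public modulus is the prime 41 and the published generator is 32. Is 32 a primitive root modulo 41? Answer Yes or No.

No

φ(41) = 41 − 1 = 40 = 2^3 · 5.
32 is a primitive root mod 41 iff 32^(φ(41)/q) ≢ 1 for every prime q | φ(41), i.e. q ∈ {2, 5}.
32^20 ≡ 1 (mod 41)  [q = 2: ≡ 1 ✗]
32^8 ≡ 1 (mod 41)  [q = 5: ≡ 1 ✗]
Since 32^20 ≡ 1, the order of 32 divides 20 < 40, so 32 is not a primitive root.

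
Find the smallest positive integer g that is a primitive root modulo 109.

φ(109) = 109 − 1 = 108 = 2^2 · 3^3.
g is a primitive root iff g^(108/q) ≢ 1 (mod 109) for each prime q ∈ {2, 3}.
g = 2: 2^54 ≡ 108; 2^36 ≡ 1 — hits 1, so not a primitive root.
g = 3: 3^54 ≡ 1 — hits 1, so not a primitive root.
g = 4: 4^54 ≡ 1 — hits 1, so not a primitive root.
g = 5: 5^54 ≡ 1 — hits 1, so not a primitive root.
g = 6: 6^54 ≡ 108; 6^36 ≡ 63 — none is 1, so 6 is a primitive root.
So 6 is the smallest generator of (Z/109Z)^×.

6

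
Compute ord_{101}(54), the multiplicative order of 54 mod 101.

25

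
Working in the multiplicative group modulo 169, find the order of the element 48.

39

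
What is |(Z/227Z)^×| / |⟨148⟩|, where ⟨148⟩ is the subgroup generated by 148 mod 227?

1

Since 148 ∈ (Z/227Z)^×, its order divides φ(227) = 227 − 1 = 226 = 2 · 113.
Divisors of 226: 1, 2, 113, 226.
Check 148^d mod 227 for each divisor in increasing order:
148^1 ≡ 148
148^2 ≡ 112
148^113 ≡ 226
148^226 ≡ 1
The order of 148 is 226, so the subgroup it generates has 226 elements.
The index is φ(227) / ord(148) = 226 / 226 = 1.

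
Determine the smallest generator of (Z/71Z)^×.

φ(71) = 71 − 1 = 70 = 2 · 5 · 7.
Test candidates g = 2, 3, … against the prime factors q ∈ {2, 5, 7} of φ(71): g is a generator iff g^(70/q) ≢ 1 for every such q.
g = 2: 2^35 ≡ 1 — hits 1, so not a primitive root.
g = 3: 3^35 ≡ 1 — hits 1, so not a primitive root.
g = 4: 4^35 ≡ 1 — hits 1, so not a primitive root.
g = 5: 5^35 ≡ 1 — hits 1, so not a primitive root.
g = 6: 6^35 ≡ 1 — hits 1, so not a primitive root.
g = 7: 7^35 ≡ 70; 7^14 ≡ 54; 7^10 ≡ 45 — none is 1, so 7 is a primitive root.
Hence the least primitive root of 71 is 7.

7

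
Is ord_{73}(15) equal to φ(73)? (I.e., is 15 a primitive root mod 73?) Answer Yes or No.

Yes

φ(73) = 73 − 1 = 72 = 2^3 · 3^2.
Test 15^(72/q) mod 73 for each prime factor q of 72:
15^36 ≡ 72 (mod 73)  [q = 2: ≢ 1 ✓]
15^24 ≡ 8 (mod 73)  [q = 3: ≢ 1 ✓]
None equal 1, so ord_73(15) = 72: 15 is a primitive root.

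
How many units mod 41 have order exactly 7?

0

φ(41) = 41 − 1 = 40 = 2^3 · 5.
Since (Z/41Z)^× is cyclic of order 40, the number of elements of order d is φ(d) when d | 40 and 0 otherwise.
7 does not divide 40, so no element of (Z/41Z)^× has order 7.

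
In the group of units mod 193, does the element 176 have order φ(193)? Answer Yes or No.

Yes

φ(193) = 193 − 1 = 192 = 2^6 · 3.
176 is a primitive root mod 193 iff 176^(φ(193)/q) ≢ 1 for every prime q | φ(193), i.e. q ∈ {2, 3}.
176^96 ≡ 192 (mod 193)  [q = 2: ≢ 1 ✓]
176^64 ≡ 84 (mod 193)  [q = 3: ≢ 1 ✓]
None equal 1, so ord_193(176) = 192: 176 is a primitive root.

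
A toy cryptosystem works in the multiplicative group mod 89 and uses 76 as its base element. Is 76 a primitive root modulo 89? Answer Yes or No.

Yes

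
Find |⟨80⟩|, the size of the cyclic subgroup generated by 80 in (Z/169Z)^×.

ord(80) | φ(169) = φ(13^2) = 13·(13−1) = 156 = 2^2 · 3 · 13.
Divisors of 156: 1, 2, 3, 4, 6, 12, 13, 26, 39, 52, 78, 156.
Evaluate successive powers at the divisors of 156:
80^1 ≡ 80
80^2 ≡ 147
80^3 ≡ 99
80^4 ≡ 146
80^6 ≡ 168
80^12 ≡ 1
The smallest such exponent is 12, so the order of 80 is 12.

12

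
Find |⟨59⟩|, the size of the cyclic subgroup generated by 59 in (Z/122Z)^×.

The order of 59 must divide φ(122) = φ(2)·φ(61) = 1·60 = 60 = 2^2 · 3 · 5.
Divisors of 60: 1, 2, 3, 4, 5, 6, 10, 12, 15, 20, 30, 60.
Check 59^d mod 122 for each divisor in increasing order:
59^1 ≡ 59 (mod 122)
59^2 ≡ 65 (mod 122)
59^3 ≡ 53 (mod 122)
59^4 ≡ 77 (mod 122)
59^5 ≡ 29 (mod 122)
59^6 ≡ 3 (mod 122)
59^10 ≡ 109 (mod 122)
59^12 ≡ 9 (mod 122)
59^15 ≡ 111 (mod 122)
59^20 ≡ 47 (mod 122)
59^30 ≡ 121 (mod 122)
59^60 ≡ 1 (mod 122) ✓
Therefore the multiplicative order of 59 modulo 122 is 60.

60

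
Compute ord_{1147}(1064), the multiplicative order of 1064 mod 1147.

90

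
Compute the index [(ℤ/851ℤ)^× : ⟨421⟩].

6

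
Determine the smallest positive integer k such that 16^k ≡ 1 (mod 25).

Since 16 ∈ (Z/25Z)^×, its order divides φ(25) = φ(5^2) = 5·(5−1) = 20 = 2^2 · 5.
Divisors of 20: 1, 2, 4, 5, 10, 20.
Test each divisor d:
16^1 ≡ 16
16^2 ≡ 6
16^4 ≡ 11
16^5 ≡ 1
The smallest such exponent is 5, so the order of 16 is 5.

5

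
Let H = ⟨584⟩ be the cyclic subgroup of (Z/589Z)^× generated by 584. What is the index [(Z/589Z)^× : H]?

30

Since 584 ∈ (Z/589Z)^×, its order divides φ(589) = φ(19·31) = (19−1)·(31−1) = 18·30 = 540 = 2^2 · 3^3 · 5.
Divisors of 540: 1, 2, 3, 4, 5, 6, 9, 10, 12, 15, 18, 20, 27, 30, 36, 45, 54, 60, 90, 108, 135, 180, 270, 540.
Compute 584^d (mod 589) for the divisors d until we hit 1:
584^1 ≡ 584 (mod 589)
584^2 ≡ 25 (mod 589)
584^3 ≡ 464 (mod 589)
584^4 ≡ 36 (mod 589)
584^5 ≡ 409 (mod 589)
584^6 ≡ 311 (mod 589)
584^9 ≡ 588 (mod 589)
584^10 ≡ 5 (mod 589)
584^12 ≡ 125 (mod 589)
584^15 ≡ 278 (mod 589)
584^18 ≡ 1 (mod 589) ✓
So ord_589(584) = 18, hence |⟨584⟩| = 18.
The index is φ(589) / ord(584) = 540 / 18 = 30.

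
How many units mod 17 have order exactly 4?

φ(17) = 17 − 1 = 16 = 2^4.
In a cyclic group of order 16, there are φ(d) elements of order d for each divisor d of 16, and zero for non-divisors.
4 = 2^2 divides 16, and φ(4) = 2.

2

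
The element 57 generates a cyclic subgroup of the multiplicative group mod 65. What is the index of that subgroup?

The order of 57 must divide φ(65) = φ(5·13) = (5−1)·(13−1) = 4·12 = 48 = 2^4 · 3.
Divisors of 48: 1, 2, 3, 4, 6, 8, 12, 16, 24, 48.
Evaluate successive powers at the divisors of 48:
57^1 ≡ 57 (mod 65)
57^2 ≡ 64 (mod 65)
57^3 ≡ 8 (mod 65)
57^4 ≡ 1 (mod 65) ✓
The order of 57 is 4, so the subgroup it generates has 4 elements.
The index is φ(65) / ord(57) = 48 / 4 = 12.

12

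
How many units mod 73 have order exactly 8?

φ(73) = 73 − 1 = 72 = 2^3 · 3^2.
(Z/73Z)^× is cyclic (|G| = 72); a cyclic group of order m has exactly φ(d) elements of each order d | m, and none otherwise.
8 = 2^3 divides 72, and φ(8) = 4.

4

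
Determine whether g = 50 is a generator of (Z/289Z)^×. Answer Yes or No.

φ(289) = φ(17^2) = 17·(17−1) = 272 = 2^4 · 17.
An element g generates (Z/289Z)^× iff g^(272/q) ≢ 1 (mod 289) for each prime q ∈ {2, 17}.
50^136 ≡ 1 (mod 289)  [q = 2: ≡ 1 ✗]
50^16 ≡ 52 (mod 289)  [q = 17: ≢ 1 ✓]
The check at q = 2 fails, so 50 generates a proper subgroup.

No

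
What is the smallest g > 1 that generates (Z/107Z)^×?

2

φ(107) = 107 − 1 = 106 = 2 · 53.
Test candidates g = 2, 3, … against the prime factors q ∈ {2, 53} of φ(107): g is a generator iff g^(106/q) ≢ 1 for every such q.
g = 2: 2^53 ≡ 106; 2^2 ≡ 4 — none is 1, so 2 is a primitive root.
The smallest primitive root modulo 107 is 2.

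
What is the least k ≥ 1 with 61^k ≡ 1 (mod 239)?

By Lagrange's theorem, ord_239(61) divides φ(239) = 239 − 1 = 238 = 2 · 7 · 17.
Divisors of 238: 1, 2, 7, 14, 17, 34, 119, 238.
Test each divisor d:
61^1 ≡ 61
61^2 ≡ 136
61^7 ≡ 36
61^14 ≡ 101
61^17 ≡ 201
61^34 ≡ 10
61^119 ≡ 1
Therefore the multiplicative order of 61 modulo 239 is 119.

119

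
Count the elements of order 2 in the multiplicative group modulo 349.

φ(349) = 349 − 1 = 348 = 2^2 · 3 · 29.
In a cyclic group of order 348, there are φ(d) elements of order d for each divisor d of 348, and zero for non-divisors.
2 | 348, and φ(2) = 2 − 1 = 1.

1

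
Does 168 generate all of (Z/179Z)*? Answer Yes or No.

No

φ(179) = 179 − 1 = 178 = 2 · 89.
168 is a primitive root mod 179 iff 168^(φ(179)/q) ≢ 1 for every prime q | φ(179), i.e. q ∈ {2, 89}.
168^89 ≡ 1 (mod 179)  [q = 2: ≡ 1 ✗]
168^2 ≡ 121 (mod 179)  [q = 89: ≢ 1 ✓]
The check at q = 2 fails, so 168 generates a proper subgroup.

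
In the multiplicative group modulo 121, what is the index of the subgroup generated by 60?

2

The order of 60 must divide φ(121) = φ(11^2) = 11·(11−1) = 110 = 2 · 5 · 11.
Divisors of 110: 1, 2, 5, 10, 11, 22, 55, 110.
Test each divisor d:
60^1 ≡ 60 (mod 121)
60^2 ≡ 91 (mod 121)
60^5 ≡ 34 (mod 121)
60^10 ≡ 67 (mod 121)
60^11 ≡ 27 (mod 121)
60^22 ≡ 3 (mod 121)
60^55 ≡ 1 (mod 121) ✓
So ord_121(60) = 55, hence |⟨60⟩| = 55.
The index is φ(121) / ord(60) = 110 / 55 = 2.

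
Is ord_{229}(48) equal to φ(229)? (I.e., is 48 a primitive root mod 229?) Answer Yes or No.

No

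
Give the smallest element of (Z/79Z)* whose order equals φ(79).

φ(79) = 79 − 1 = 78 = 2 · 3 · 13.
Test candidates g = 2, 3, … against the prime factors q ∈ {2, 3, 13} of φ(79): g is a generator iff g^(78/q) ≢ 1 for every such q.
g = 2: 2^39 ≡ 1 — hits 1, so not a primitive root.
g = 3: 3^39 ≡ 78; 3^26 ≡ 23; 3^6 ≡ 18 — none is 1, so 3 is a primitive root.
The smallest primitive root modulo 79 is 3.

3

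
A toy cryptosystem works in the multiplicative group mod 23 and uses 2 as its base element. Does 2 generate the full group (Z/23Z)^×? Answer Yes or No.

No

φ(23) = 23 − 1 = 22 = 2 · 11.
Test 2^(22/q) mod 23 for each prime factor q of 22:
2^11 ≡ 1 (mod 23)  [q = 2: ≡ 1 ✗]
2^2 ≡ 4 (mod 23)  [q = 11: ≢ 1 ✓]
2^11 ≡ 1 shows ord(2) | 11, strictly less than φ(23); not a primitive root.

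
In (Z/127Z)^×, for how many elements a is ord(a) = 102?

0

φ(127) = 127 − 1 = 126 = 2 · 3^2 · 7.
Since (Z/127Z)^× is cyclic of order 126, the number of elements of order d is φ(d) when d | 126 and 0 otherwise.
102 does not divide 126, so no element of (Z/127Z)^× has order 102.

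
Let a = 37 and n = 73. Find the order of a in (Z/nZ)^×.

9

Since 37 ∈ (Z/73Z)^×, its order divides φ(73) = 73 − 1 = 72 = 2^3 · 3^2.
Divisors of 72: 1, 2, 3, 4, 6, 8, 9, 12, 18, 24, 36, 72.
Evaluate successive powers at the divisors of 72:
37^1 ≡ 37 (mod 73)
37^2 ≡ 55 (mod 73)
37^3 ≡ 64 (mod 73)
37^4 ≡ 32 (mod 73)
37^6 ≡ 8 (mod 73)
37^8 ≡ 2 (mod 73)
37^9 ≡ 1 (mod 73) ✓
Therefore the multiplicative order of 37 modulo 73 is 9.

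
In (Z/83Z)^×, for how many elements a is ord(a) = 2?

1

φ(83) = 83 − 1 = 82 = 2 · 41.
Since (Z/83Z)^× is cyclic of order 82, the number of elements of order d is φ(d) when d | 82 and 0 otherwise.
2 | 82, and φ(2) = 2 − 1 = 1.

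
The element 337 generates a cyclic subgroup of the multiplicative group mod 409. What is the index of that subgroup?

2

The order of 337 must divide φ(409) = 409 − 1 = 408 = 2^3 · 3 · 17.
Divisors of 408: 1, 2, 3, 4, 6, 8, 12, 17, 24, 34, 51, 68, 102, 136, 204, 408.
Compute 337^d (mod 409) for the divisors d until we hit 1:
337^1 ≡ 337 (mod 409)
337^2 ≡ 276 (mod 409)
337^3 ≡ 169 (mod 409)
337^4 ≡ 102 (mod 409)
337^6 ≡ 340 (mod 409)
337^8 ≡ 179 (mod 409)
337^12 ≡ 262 (mod 409)
337^17 ≡ 217 (mod 409)
337^24 ≡ 341 (mod 409)
337^34 ≡ 54 (mod 409)
337^51 ≡ 266 (mod 409)
337^68 ≡ 53 (mod 409)
337^102 ≡ 408 (mod 409)
337^136 ≡ 355 (mod 409)
337^204 ≡ 1 (mod 409) ✓
The order of 337 is 204, so the subgroup it generates has 204 elements.
The index is φ(409) / ord(337) = 408 / 204 = 2.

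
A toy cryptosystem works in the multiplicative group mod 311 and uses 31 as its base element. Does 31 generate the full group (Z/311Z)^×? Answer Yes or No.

φ(311) = 311 − 1 = 310 = 2 · 5 · 31.
31 is a primitive root mod 311 iff 31^(φ(311)/q) ≢ 1 for every prime q | φ(311), i.e. q ∈ {2, 5, 31}.
31^155 ≡ 310 (mod 311)  [q = 2: ≢ 1 ✓]
31^62 ≡ 52 (mod 311)  [q = 5: ≢ 1 ✓]
31^10 ≡ 250 (mod 311)  [q = 31: ≢ 1 ✓]
Every test exponent gives a nontrivial residue, hence 31 generates the full group.

Yes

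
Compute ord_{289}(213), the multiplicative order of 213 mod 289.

136

The order of 213 must divide φ(289) = φ(17^2) = 17·(17−1) = 272 = 2^4 · 17.
Divisors of 272: 1, 2, 4, 8, 16, 17, 34, 68, 136, 272.
Test each divisor d:
213^1 ≡ 213 (mod 289)
213^2 ≡ 285 (mod 289)
213^4 ≡ 16 (mod 289)
213^8 ≡ 256 (mod 289)
213^16 ≡ 222 (mod 289)
213^17 ≡ 179 (mod 289)
213^34 ≡ 251 (mod 289)
213^68 ≡ 288 (mod 289)
213^136 ≡ 1 (mod 289) ✓
Therefore the multiplicative order of 213 modulo 289 is 136.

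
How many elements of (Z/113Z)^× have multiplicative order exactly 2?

1

φ(113) = 113 − 1 = 112 = 2^4 · 7.
In a cyclic group of order 112, there are φ(d) elements of order d for each divisor d of 112, and zero for non-divisors.
2 | 112, and φ(2) = 2 − 1 = 1.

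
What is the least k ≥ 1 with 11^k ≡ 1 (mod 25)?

5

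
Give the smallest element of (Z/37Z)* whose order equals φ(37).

2

φ(37) = 37 − 1 = 36 = 2^2 · 3^2.
Test candidates g = 2, 3, … against the prime factors q ∈ {2, 3} of φ(37): g is a generator iff g^(36/q) ≢ 1 for every such q.
g = 2: 2^18 ≡ 36; 2^12 ≡ 26 — none is 1, so 2 is a primitive root.
Hence the least primitive root of 37 is 2.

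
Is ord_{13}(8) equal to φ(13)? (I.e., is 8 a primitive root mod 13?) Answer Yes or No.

No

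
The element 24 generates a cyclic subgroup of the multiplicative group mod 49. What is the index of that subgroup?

By Lagrange's theorem, ord_49(24) divides φ(49) = φ(7^2) = 7·(7−1) = 42 = 2 · 3 · 7.
Divisors of 42: 1, 2, 3, 6, 7, 14, 21, 42.
Check 24^d mod 49 for each divisor in increasing order:
24^1 ≡ 24 (mod 49)
24^2 ≡ 37 (mod 49)
24^3 ≡ 6 (mod 49)
24^6 ≡ 36 (mod 49)
24^7 ≡ 31 (mod 49)
24^14 ≡ 30 (mod 49)
24^21 ≡ 48 (mod 49)
24^42 ≡ 1 (mod 49) ✓
The order of 24 is 42, so the subgroup it generates has 42 elements.
Index = |(Z/49Z)^×| / |⟨24⟩| = 42 / 42 = 1.

1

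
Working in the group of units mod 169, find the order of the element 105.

By Lagrange's theorem, ord_169(105) divides φ(169) = φ(13^2) = 13·(13−1) = 156 = 2^2 · 3 · 13.
Divisors of 156: 1, 2, 3, 4, 6, 12, 13, 26, 39, 52, 78, 156.
Compute 105^d (mod 169) for the divisors d until we hit 1:
105^1 ≡ 105 (mod 169)
105^2 ≡ 40 (mod 169)
105^3 ≡ 144 (mod 169)
105^4 ≡ 79 (mod 169)
105^6 ≡ 118 (mod 169)
105^12 ≡ 66 (mod 169)
105^13 ≡ 1 (mod 169) ✓
Therefore the multiplicative order of 105 modulo 169 is 13.

13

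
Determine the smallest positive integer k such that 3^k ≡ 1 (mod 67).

22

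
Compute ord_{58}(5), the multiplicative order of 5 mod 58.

By Lagrange's theorem, ord_58(5) divides φ(58) = φ(2)·φ(29) = 1·28 = 28 = 2^2 · 7.
Divisors of 28: 1, 2, 4, 7, 14, 28.
Check 5^d mod 58 for each divisor in increasing order:
5^1 ≡ 5 (mod 58)
5^2 ≡ 25 (mod 58)
5^4 ≡ 45 (mod 58)
5^7 ≡ 57 (mod 58)
5^14 ≡ 1 (mod 58) ✓
Hence ord(5) = 14.

14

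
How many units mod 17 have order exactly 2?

φ(17) = 17 − 1 = 16 = 2^4.
In a cyclic group of order 16, there are φ(d) elements of order d for each divisor d of 16, and zero for non-divisors.
2 | 16, and φ(2) = 2 − 1 = 1.

1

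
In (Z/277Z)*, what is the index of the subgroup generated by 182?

By Lagrange's theorem, ord_277(182) divides φ(277) = 277 − 1 = 276 = 2^2 · 3 · 23.
Divisors of 276: 1, 2, 3, 4, 6, 12, 23, 46, 69, 92, 138, 276.
Check 182^d mod 277 for each divisor in increasing order:
182^1 ≡ 182 (mod 277)
182^2 ≡ 161 (mod 277)
182^3 ≡ 217 (mod 277)
182^4 ≡ 160 (mod 277)
182^6 ≡ 276 (mod 277)
182^12 ≡ 1 (mod 277) ✓
Thus |⟨182⟩| = ord(182) = 12.
[(Z/277Z)^× : ⟨182⟩] = 276/12 = 23.

23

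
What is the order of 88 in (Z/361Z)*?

ord(88) | φ(361) = φ(19^2) = 19·(19−1) = 342 = 2 · 3^2 · 19.
Divisors of 342: 1, 2, 3, 6, 9, 18, 19, 38, 57, 114, 171, 342.
Test each divisor d:
88^1 ≡ 88
88^2 ≡ 163
88^3 ≡ 265
88^6 ≡ 191
88^9 ≡ 75
88^18 ≡ 210
88^19 ≡ 69
88^38 ≡ 68
88^57 ≡ 360
88^114 ≡ 1
So ord_361(88) = 114.

114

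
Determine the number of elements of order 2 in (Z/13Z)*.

φ(13) = 13 − 1 = 12 = 2^2 · 3.
Since (Z/13Z)^× is cyclic of order 12, the number of elements of order d is φ(d) when d | 12 and 0 otherwise.
2 | 12, and φ(2) = 2 − 1 = 1.

1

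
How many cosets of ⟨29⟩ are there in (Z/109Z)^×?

The order of 29 must divide φ(109) = 109 − 1 = 108 = 2^2 · 3^3.
Divisors of 108: 1, 2, 3, 4, 6, 9, 12, 18, 27, 36, 54, 108.
Test each divisor d:
29^1 ≡ 29
29^2 ≡ 78
29^3 ≡ 82
29^4 ≡ 89
29^6 ≡ 75
29^9 ≡ 46
29^12 ≡ 66
29^18 ≡ 45
29^27 ≡ 108
29^36 ≡ 63
29^54 ≡ 1
Thus |⟨29⟩| = ord(29) = 54.
[(Z/109Z)^× : ⟨29⟩] = 108/54 = 2.

2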